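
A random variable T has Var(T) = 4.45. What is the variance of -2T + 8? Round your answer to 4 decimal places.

17.8000

Var(-2T + 8) = (-2)²·Var(T) = 4·4.45 = 17.8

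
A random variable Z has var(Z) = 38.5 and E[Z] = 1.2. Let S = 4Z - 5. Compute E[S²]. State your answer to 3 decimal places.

E[4Z - 5] = 4·1.2 − 5 = -0.2
var(4Z - 5) = (4)²·38.5 = 616
E[S²] = var(S) + (E[S])² = 616 + (-0.2)² = 616.04

616.040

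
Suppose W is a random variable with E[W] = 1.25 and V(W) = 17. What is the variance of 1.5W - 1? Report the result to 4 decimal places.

V(1.5W - 1) = (1.5)²·V(W) = 2.25·17 = 38.25

38.2500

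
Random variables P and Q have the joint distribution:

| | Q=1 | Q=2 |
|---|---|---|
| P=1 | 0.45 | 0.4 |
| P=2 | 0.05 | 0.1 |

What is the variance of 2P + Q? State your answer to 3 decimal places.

0.860

E[P] = 1.15,  E[Q] = 1.5,  E[PQ] = 1.75
var(P) = 1.45 − (1.15)² = 0.1275;  var(Q) = 2.5 − (1.5)² = 0.25
Cov(P,Q) = 1.75 − (1.15)(1.5) = 0.025
var(2P + Q) = (2)²·0.1275 + (1)²·0.25 + 2·(2)·(1)·0.025 = 0.86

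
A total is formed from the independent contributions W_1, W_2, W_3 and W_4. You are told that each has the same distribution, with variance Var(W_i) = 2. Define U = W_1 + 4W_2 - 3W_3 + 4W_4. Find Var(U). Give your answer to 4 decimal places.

By independence, Var(U) = (1)²Var(W_1) + (4)²Var(W_2) + (-3)²Var(W_3) + (4)²Var(W_4)
= (1)²·2 + (4)²·2 + (-3)²·2 + (4)²·2 = 84

84.0000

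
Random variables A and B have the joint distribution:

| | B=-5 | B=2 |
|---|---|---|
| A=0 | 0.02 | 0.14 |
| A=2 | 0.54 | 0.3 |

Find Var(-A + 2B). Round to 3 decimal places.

52.730

E[A] = 1.68,  E[B] = -1.92,  E[AB] = -4.2
Var(A) = 3.36 − (1.68)² = 0.5376;  Var(B) = 15.76 − (-1.92)² = 12.0736
cov(A,B) = -4.2 − (1.68)(-1.92) = -0.9744
Var(-A + 2B) = (-1)²·0.5376 + (2)²·12.0736 + 2·(-1)·(2)·-0.9744 = 52.7296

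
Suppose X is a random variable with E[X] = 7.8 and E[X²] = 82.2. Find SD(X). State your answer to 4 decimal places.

Var(X) = 82.2 − (7.8)² = 21.36
SD(X) = √21.36 ≈ 4.6217

4.6217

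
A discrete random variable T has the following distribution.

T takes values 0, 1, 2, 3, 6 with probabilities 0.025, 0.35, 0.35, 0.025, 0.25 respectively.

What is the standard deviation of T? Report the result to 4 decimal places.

2.0210

E[T] = (0)(0.025) + (1)(0.35) + (2)(0.35) + (3)(0.025) + (6)(0.25) = 2.625
E[T²] = (0)²(0.025) + (1)²(0.35) + (2)²(0.35) + (3)²(0.025) + (6)²(0.25) = 10.975
Var(T) = E[T²] − (E[T])² = 10.975 − (2.625)² = 4.084375
SD(T) = √4.084375 ≈ 2.0210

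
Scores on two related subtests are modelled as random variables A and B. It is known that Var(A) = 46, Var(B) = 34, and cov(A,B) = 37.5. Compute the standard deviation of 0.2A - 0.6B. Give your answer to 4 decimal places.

2.2539

Var(0.2A - 0.6B) = (0.2)²·Var(A) + (-0.6)²·Var(B) + 2·(0.2)·(-0.6)·cov(A,B)
= 0.04·46 + 0.36·34 + -0.24·37.5 = 5.08
σ(0.2A - 0.6B) = √5.08 ≈ 2.2539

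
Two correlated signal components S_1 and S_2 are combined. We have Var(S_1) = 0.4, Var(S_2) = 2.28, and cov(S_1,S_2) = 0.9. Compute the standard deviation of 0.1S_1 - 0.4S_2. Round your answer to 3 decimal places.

Var(0.1S_1 - 0.4S_2) = (0.1)²·Var(S_1) + (-0.4)²·Var(S_2) + 2·(0.1)·(-0.4)·cov(S_1,S_2)
= 0.01·0.4 + 0.16·2.28 + -0.08·0.9 = 0.2968
σ(0.1S_1 - 0.4S_2) = √0.2968 ≈ 0.545

0.545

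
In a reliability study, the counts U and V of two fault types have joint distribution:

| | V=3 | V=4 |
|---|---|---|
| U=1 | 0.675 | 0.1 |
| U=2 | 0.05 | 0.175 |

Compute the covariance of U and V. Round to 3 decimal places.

E[U] = 1.225,  E[V] = 3.275
E[UV] = 4.125
Cov(U,V) = E[UV] − E[U]E[V] = 4.125 − (1.225)(3.275) = 0.113125

0.113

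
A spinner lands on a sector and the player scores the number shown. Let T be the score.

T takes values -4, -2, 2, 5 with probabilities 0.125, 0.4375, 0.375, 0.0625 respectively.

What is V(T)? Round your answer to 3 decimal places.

6.715

E[T] = (-4)(0.125) + (-2)(0.4375) + (2)(0.375) + (5)(0.0625) = -0.3125
E[T²] = (-4)²(0.125) + (-2)²(0.4375) + (2)²(0.375) + (5)²(0.0625) = 6.8125
V(T) = E[T²] − (E[T])² = 6.8125 − (-0.3125)² = 6.71484375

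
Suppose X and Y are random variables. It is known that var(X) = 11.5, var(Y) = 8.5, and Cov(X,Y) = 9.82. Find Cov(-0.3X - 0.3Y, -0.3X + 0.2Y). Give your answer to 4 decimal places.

0.8196

Cov(-0.3X - 0.3Y, -0.3X + 0.2Y) = (-0.3)(-0.3)var(X) + (-0.3)(0.2)var(Y) + [(-0.3)(0.2) + (-0.3)(-0.3)]Cov(X,Y)
= 0.09·11.5 + -0.06·8.5 + 0.03·9.82 = 0.8196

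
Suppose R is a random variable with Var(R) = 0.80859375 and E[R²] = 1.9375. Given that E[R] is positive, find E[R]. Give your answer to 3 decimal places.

1.063

(E[R])² = E[R²] − Var(R) = 1.9375 − 0.80859375 = 1.12890625
E[R] = √1.12890625 = 1.0625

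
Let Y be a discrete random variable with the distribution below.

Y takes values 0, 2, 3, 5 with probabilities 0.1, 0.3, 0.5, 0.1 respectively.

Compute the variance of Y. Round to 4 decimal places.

1.4400

E[Y] = (0)(0.1) + (2)(0.3) + (3)(0.5) + (5)(0.1) = 2.6
E[Y²] = (0)²(0.1) + (2)²(0.3) + (3)²(0.5) + (5)²(0.1) = 8.2
Var(Y) = E[Y²] − (E[Y])² = 8.2 − (2.6)² = 1.44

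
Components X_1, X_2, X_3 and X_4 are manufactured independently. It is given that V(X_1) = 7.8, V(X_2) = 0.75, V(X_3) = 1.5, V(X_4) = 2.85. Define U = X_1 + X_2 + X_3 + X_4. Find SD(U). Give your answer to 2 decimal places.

By independence, V(U) = (1)²V(X_1) + (1)²V(X_2) + (1)²V(X_3) + (1)²V(X_4)
= (1)²·7.8 + (1)²·0.75 + (1)²·1.5 + (1)²·2.85 = 12.9
SD(U) = √12.9 ≈ 3.59

3.59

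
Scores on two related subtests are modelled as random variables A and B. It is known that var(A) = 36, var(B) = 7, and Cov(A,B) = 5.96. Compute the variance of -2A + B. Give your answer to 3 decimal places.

127.160

var(-2A + B) = (-2)²·var(A) + (1)²·var(B) + 2·(-2)·(1)·Cov(A,B)
= 4·36 + 1·7 + -4·5.96 = 127.16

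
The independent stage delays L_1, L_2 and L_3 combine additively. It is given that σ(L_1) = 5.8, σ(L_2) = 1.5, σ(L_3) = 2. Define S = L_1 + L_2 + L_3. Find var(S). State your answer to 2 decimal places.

39.89

var(L_1) = 33.64, var(L_2) = 2.25, var(L_3) = 4
By independence, var(S) = (1)²var(L_1) + (1)²var(L_2) + (1)²var(L_3)
= (1)²·33.64 + (1)²·2.25 + (1)²·4 = 39.89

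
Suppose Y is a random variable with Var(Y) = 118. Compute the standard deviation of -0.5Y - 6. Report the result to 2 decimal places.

5.43

Var(-0.5Y - 6) = (-0.5)²·118 = 29.5
sd(-0.5Y - 6) = √29.5 ≈ 5.43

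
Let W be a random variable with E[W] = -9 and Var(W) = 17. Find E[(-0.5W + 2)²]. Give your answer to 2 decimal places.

E[-0.5W + 2] = -0.5·-9 + 2 = 6.5
Var(-0.5W + 2) = (-0.5)²·17 = 4.25
E[(-0.5W + 2)²] = Var((-0.5W + 2)) + (E[(-0.5W + 2)])² = 4.25 + (6.5)² = 46.5

46.50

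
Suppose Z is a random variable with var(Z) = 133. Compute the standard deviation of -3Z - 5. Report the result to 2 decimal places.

34.60

var(-3Z - 5) = (-3)²·133 = 1197
σ(-3Z - 5) = √1197 ≈ 34.60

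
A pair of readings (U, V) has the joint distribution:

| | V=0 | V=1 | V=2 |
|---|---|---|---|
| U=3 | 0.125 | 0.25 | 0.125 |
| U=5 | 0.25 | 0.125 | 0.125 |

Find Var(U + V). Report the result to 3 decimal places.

1.359

E[U] = 4,  E[V] = 0.875,  E[UV] = 3.375
Var(U) = 17 − (4)² = 1;  Var(V) = 1.375 − (0.875)² = 0.609375
Cov(U,V) = 3.375 − (4)(0.875) = -0.125
Var(U + V) = (1)²·1 + (1)²·0.609375 + 2·(1)·(1)·-0.125 = 1.359375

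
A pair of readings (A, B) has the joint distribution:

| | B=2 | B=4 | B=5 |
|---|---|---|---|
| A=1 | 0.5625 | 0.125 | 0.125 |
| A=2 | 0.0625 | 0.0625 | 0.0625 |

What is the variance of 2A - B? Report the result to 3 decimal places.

1.621

E[A] = 1.1875,  E[B] = 2.9375,  E[AB] = 3.625
var(A) = 1.5625 − (1.1875)² = 0.15234375;  var(B) = 10.1875 − (2.9375)² = 1.55859375
cov(A,B) = 3.625 − (1.1875)(2.9375) = 0.13671875
var(2A - B) = (2)²·0.15234375 + (-1)²·1.55859375 + 2·(2)·(-1)·0.13671875 = 1.62109375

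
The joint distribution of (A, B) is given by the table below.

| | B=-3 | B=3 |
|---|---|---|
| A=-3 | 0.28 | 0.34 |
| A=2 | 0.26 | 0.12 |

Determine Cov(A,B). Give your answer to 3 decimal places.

-1.644

E[A] = -1.1,  E[B] = -0.24
E[AB] = -1.38
Cov(A,B) = E[AB] − E[A]E[B] = -1.38 − (-1.1)(-0.24) = -1.644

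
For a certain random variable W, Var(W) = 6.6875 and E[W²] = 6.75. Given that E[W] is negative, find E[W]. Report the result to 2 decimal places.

-0.25

(E[W])² = E[W²] − Var(W) = 6.75 − 6.6875 = 0.0625
E[W] = −√0.0625 = -0.25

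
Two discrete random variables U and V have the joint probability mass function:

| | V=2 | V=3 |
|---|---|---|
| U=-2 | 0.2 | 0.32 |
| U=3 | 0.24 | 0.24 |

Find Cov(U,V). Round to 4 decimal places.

E[U] = 0.4,  E[V] = 2.56
E[UV] = 0.88
Cov(U,V) = E[UV] − E[U]E[V] = 0.88 − (0.4)(2.56) = -0.144

-0.1440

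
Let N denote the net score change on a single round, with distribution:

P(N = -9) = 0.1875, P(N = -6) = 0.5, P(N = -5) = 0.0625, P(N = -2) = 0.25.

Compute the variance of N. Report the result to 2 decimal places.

E[N] = (-9)(0.1875) + (-6)(0.5) + (-5)(0.0625) + (-2)(0.25) = -5.5
E[N²] = (-9)²(0.1875) + (-6)²(0.5) + (-5)²(0.0625) + (-2)²(0.25) = 35.75
var(N) = E[N²] − (E[N])² = 35.75 − (-5.5)² = 5.5

5.50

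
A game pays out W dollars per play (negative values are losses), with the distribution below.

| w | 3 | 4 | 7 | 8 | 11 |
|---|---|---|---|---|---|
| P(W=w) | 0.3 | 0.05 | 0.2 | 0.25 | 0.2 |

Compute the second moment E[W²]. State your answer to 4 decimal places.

53.5000

E[W²] = (3)²(0.3) + (4)²(0.05) + (7)²(0.2) + (8)²(0.25) + (11)²(0.2) = 53.5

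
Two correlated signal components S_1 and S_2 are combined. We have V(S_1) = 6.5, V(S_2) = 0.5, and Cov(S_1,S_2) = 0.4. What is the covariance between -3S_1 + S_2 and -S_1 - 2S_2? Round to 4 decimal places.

Cov(-3S_1 + S_2, -S_1 - 2S_2) = (-3)(-1)V(S_1) + (1)(-2)V(S_2) + [(-3)(-2) + (1)(-1)]Cov(S_1,S_2)
= 3·6.5 + -2·0.5 + 5·0.4 = 20.5

20.5000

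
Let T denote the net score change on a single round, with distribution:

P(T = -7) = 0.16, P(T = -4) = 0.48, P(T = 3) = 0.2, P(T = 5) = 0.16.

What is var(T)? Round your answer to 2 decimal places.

E[T] = (-7)(0.16) + (-4)(0.48) + (3)(0.2) + (5)(0.16) = -1.64
E[T²] = (-7)²(0.16) + (-4)²(0.48) + (3)²(0.2) + (5)²(0.16) = 21.32
var(T) = E[T²] − (E[T])² = 21.32 − (-1.64)² = 18.6304

18.63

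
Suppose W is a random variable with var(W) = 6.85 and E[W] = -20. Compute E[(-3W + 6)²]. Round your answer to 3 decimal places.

E[-3W + 6] = -3·-20 + 6 = 66
var(-3W + 6) = (-3)²·6.85 = 61.65
E[(-3W + 6)²] = var((-3W + 6)) + (E[(-3W + 6)])² = 61.65 + (66)² = 4417.65

4417.650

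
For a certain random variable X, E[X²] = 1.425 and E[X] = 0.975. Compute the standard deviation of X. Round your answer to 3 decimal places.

0.689

V(X) = 1.425 − (0.975)² = 0.474375
SD(X) = √0.474375 ≈ 0.689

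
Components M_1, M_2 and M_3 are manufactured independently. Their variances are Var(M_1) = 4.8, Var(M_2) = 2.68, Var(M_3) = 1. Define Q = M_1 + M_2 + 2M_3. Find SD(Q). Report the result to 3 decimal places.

By independence, Var(Q) = (1)²Var(M_1) + (1)²Var(M_2) + (2)²Var(M_3)
= (1)²·4.8 + (1)²·2.68 + (2)²·1 = 11.48
SD(Q) = √11.48 ≈ 3.388

3.388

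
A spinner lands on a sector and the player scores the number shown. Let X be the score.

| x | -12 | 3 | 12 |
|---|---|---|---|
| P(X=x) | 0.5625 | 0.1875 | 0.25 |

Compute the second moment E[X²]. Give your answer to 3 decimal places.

E[X²] = (-12)²(0.5625) + (3)²(0.1875) + (12)²(0.25) = 118.6875

118.688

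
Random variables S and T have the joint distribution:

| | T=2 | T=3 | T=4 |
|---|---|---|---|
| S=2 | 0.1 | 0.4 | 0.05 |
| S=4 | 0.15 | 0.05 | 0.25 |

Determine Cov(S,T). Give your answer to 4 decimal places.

E[S] = 2.9,  E[T] = 3.05
E[ST] = 9
Cov(S,T) = E[ST] − E[S]E[T] = 9 − (2.9)(3.05) = 0.155

0.1550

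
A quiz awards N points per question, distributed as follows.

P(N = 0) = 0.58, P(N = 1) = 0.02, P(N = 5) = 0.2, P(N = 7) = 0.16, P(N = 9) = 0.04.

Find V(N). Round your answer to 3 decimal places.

E[N] = (0)(0.58) + (1)(0.02) + (5)(0.2) + (7)(0.16) + (9)(0.04) = 2.5
E[N²] = (0)²(0.58) + (1)²(0.02) + (5)²(0.2) + (7)²(0.16) + (9)²(0.04) = 16.1
V(N) = E[N²] − (E[N])² = 16.1 − (2.5)² = 9.85

9.850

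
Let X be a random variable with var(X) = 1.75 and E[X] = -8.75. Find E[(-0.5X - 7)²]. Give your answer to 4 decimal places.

7.3281

E[-0.5X - 7] = -0.5·-8.75 − 7 = -2.625
var(-0.5X - 7) = (-0.5)²·1.75 = 0.4375
E[(-0.5X - 7)²] = var((-0.5X - 7)) + (E[(-0.5X - 7)])² = 0.4375 + (-2.625)² = 7.328125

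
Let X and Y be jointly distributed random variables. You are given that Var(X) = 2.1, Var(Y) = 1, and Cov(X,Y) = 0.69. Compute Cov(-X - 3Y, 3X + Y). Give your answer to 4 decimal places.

Cov(-X - 3Y, 3X + Y) = (-1)(3)Var(X) + (-3)(1)Var(Y) + [(-1)(1) + (-3)(3)]Cov(X,Y)
= -3·2.1 + -3·1 + -10·0.69 = -16.2

-16.2000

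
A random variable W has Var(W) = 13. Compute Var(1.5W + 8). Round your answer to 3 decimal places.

Var(1.5W + 8) = (1.5)²·Var(W) = 2.25·13 = 29.25

29.250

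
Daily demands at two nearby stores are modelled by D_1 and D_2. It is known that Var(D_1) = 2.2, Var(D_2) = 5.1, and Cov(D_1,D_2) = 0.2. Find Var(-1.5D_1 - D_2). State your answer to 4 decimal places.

Var(-1.5D_1 - D_2) = (-1.5)²·Var(D_1) + (-1)²·Var(D_2) + 2·(-1.5)·(-1)·Cov(D_1,D_2)
= 2.25·2.2 + 1·5.1 + 3·0.2 = 10.65

10.6500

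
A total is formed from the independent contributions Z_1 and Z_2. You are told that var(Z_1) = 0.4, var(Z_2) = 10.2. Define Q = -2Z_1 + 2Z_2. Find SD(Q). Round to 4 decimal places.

By independence, var(Q) = (-2)²var(Z_1) + (2)²var(Z_2)
= (-2)²·0.4 + (2)²·10.2 = 42.4
SD(Q) = √42.4 ≈ 6.5115

6.5115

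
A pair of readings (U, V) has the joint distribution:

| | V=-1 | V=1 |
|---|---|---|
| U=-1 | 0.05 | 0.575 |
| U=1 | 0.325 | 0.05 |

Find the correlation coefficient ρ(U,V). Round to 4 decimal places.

-0.7867

E[U] = -0.25,  E[V] = 0.25
E[UV] = -0.8
Cov(U,V) = E[UV] − E[U]E[V] = -0.8 − (-0.25)(0.25) = -0.7375
Var(U) = 0.9375,  Var(V) = 0.9375
ρ = -0.7375 / √(0.9375·0.9375) ≈ -0.7867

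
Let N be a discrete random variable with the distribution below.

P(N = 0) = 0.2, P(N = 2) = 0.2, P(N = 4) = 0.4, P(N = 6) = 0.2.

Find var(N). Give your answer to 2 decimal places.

4.16

E[N] = (0)(0.2) + (2)(0.2) + (4)(0.4) + (6)(0.2) = 3.2
E[N²] = (0)²(0.2) + (2)²(0.2) + (4)²(0.4) + (6)²(0.2) = 14.4
var(N) = E[N²] − (E[N])² = 14.4 − (3.2)² = 4.16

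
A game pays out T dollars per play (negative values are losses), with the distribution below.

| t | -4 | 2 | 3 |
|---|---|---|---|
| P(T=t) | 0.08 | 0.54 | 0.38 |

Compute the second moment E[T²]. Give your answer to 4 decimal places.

E[T²] = (-4)²(0.08) + (2)²(0.54) + (3)²(0.38) = 6.86

6.8600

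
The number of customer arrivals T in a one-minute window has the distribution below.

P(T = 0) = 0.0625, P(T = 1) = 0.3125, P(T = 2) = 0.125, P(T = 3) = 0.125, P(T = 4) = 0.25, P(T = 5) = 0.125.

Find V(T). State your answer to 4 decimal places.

2.4961

E[T] = (0)(0.0625) + (1)(0.3125) + (2)(0.125) + (3)(0.125) + (4)(0.25) + (5)(0.125) = 2.5625
E[T²] = (0)²(0.0625) + (1)²(0.3125) + (2)²(0.125) + (3)²(0.125) + (4)²(0.25) + (5)²(0.125) = 9.0625
V(T) = E[T²] − (E[T])² = 9.0625 − (2.5625)² = 2.49609375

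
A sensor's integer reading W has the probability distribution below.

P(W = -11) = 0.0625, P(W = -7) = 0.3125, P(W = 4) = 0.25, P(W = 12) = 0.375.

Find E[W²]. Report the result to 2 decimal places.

80.88

E[W²] = (-11)²(0.0625) + (-7)²(0.3125) + (4)²(0.25) + (12)²(0.375) = 80.875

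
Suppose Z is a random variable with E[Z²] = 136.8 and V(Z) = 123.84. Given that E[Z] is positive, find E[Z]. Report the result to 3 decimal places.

3.600

(E[Z])² = E[Z²] − V(Z) = 136.8 − 123.84 = 12.96
E[Z] = √12.96 = 3.6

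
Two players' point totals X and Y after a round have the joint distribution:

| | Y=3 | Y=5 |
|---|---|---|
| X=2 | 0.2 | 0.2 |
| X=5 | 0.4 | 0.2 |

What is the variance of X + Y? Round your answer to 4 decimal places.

2.6400

E[X] = 3.8,  E[Y] = 3.8,  E[XY] = 14.2
V(X) = 16.6 − (3.8)² = 2.16;  V(Y) = 15.4 − (3.8)² = 0.96
cov(X,Y) = 14.2 − (3.8)(3.8) = -0.24
V(X + Y) = (1)²·2.16 + (1)²·0.96 + 2·(1)·(1)·-0.24 = 2.64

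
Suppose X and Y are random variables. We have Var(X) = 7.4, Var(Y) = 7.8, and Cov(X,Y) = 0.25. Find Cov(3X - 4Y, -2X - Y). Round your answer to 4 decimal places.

Cov(3X - 4Y, -2X - Y) = (3)(-2)Var(X) + (-4)(-1)Var(Y) + [(3)(-1) + (-4)(-2)]Cov(X,Y)
= -6·7.4 + 4·7.8 + 5·0.25 = -11.95

-11.9500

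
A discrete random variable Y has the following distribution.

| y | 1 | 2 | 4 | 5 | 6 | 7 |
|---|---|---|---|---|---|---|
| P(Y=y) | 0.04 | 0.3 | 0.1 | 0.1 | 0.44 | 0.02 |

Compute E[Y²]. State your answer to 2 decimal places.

E[Y²] = (1)²(0.04) + (2)²(0.3) + (4)²(0.1) + (5)²(0.1) + (6)²(0.44) + (7)²(0.02) = 22.16

22.16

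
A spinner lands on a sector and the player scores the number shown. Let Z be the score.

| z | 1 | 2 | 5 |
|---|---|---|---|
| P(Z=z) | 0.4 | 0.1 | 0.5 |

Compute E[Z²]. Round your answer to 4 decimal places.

13.3000

E[Z²] = (1)²(0.4) + (2)²(0.1) + (5)²(0.5) = 13.3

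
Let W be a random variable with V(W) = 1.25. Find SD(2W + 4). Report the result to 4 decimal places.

V(2W + 4) = (2)²·1.25 = 5
SD(2W + 4) = √5 ≈ 2.2361

2.2361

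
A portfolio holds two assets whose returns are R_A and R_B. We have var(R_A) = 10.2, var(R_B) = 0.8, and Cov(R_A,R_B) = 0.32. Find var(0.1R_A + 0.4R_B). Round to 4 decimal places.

var(0.1R_A + 0.4R_B) = (0.1)²·var(R_A) + (0.4)²·var(R_B) + 2·(0.1)·(0.4)·Cov(R_A,R_B)
= 0.01·10.2 + 0.16·0.8 + 0.08·0.32 = 0.2556

0.2556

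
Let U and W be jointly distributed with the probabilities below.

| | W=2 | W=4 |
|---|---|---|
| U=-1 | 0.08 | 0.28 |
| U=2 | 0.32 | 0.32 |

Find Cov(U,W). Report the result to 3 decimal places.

-0.384

E[U] = 0.92,  E[W] = 3.2
E[UW] = 2.56
Cov(U,W) = E[UW] − E[U]E[W] = 2.56 − (0.92)(3.2) = -0.384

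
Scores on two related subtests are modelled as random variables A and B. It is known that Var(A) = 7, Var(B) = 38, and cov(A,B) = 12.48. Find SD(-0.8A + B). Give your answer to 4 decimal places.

4.7447

Var(-0.8A + B) = (-0.8)²·Var(A) + (1)²·Var(B) + 2·(-0.8)·(1)·cov(A,B)
= 0.64·7 + 1·38 + -1.6·12.48 = 22.512
SD(-0.8A + B) = √22.512 ≈ 4.7447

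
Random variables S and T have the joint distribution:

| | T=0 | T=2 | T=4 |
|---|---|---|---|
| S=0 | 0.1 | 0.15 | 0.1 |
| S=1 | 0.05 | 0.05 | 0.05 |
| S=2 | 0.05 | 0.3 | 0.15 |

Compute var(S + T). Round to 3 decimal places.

3.128

E[S] = 1.15,  E[T] = 2.2,  E[ST] = 2.7
var(S) = 2.15 − (1.15)² = 0.8275;  var(T) = 6.8 − (2.2)² = 1.96
Cov(S,T) = 2.7 − (1.15)(2.2) = 0.17
var(S + T) = (1)²·0.8275 + (1)²·1.96 + 2·(1)·(1)·0.17 = 3.1275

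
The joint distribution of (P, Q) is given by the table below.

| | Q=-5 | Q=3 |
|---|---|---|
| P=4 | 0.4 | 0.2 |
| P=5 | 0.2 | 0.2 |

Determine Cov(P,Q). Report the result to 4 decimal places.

0.3200

E[P] = 4.4,  E[Q] = -1.8
E[PQ] = -7.6
Cov(P,Q) = E[PQ] − E[P]E[Q] = -7.6 − (4.4)(-1.8) = 0.32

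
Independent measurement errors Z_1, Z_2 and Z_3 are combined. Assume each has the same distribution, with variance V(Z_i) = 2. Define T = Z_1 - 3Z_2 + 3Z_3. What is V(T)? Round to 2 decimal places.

38.00

By independence, V(T) = (1)²V(Z_1) + (-3)²V(Z_2) + (3)²V(Z_3)
= (1)²·2 + (-3)²·2 + (3)²·2 = 38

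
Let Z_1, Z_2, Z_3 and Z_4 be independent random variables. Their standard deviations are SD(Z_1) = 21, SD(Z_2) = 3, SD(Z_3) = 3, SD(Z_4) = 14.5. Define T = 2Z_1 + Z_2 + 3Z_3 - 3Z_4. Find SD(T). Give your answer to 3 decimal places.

V(Z_1) = 441, V(Z_2) = 9, V(Z_3) = 9, V(Z_4) = 210.25
By independence, V(T) = (2)²V(Z_1) + (1)²V(Z_2) + (3)²V(Z_3) + (-3)²V(Z_4)
= (2)²·441 + (1)²·9 + (3)²·9 + (-3)²·210.25 = 3746.25
SD(T) = √3746.25 ≈ 61.207

61.207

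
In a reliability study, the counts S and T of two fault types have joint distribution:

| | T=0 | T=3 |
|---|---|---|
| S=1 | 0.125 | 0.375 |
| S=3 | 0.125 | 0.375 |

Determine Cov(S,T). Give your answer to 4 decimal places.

E[S] = 2,  E[T] = 2.25
E[ST] = 4.5
Cov(S,T) = E[ST] − E[S]E[T] = 4.5 − (2)(2.25) = 0

0.0000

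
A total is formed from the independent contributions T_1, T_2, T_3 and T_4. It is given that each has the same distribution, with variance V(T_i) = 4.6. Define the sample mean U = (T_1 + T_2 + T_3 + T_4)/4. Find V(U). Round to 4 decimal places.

1.1500

By independence, V(U) = (0.25)²V(T_1) + (0.25)²V(T_2) + (0.25)²V(T_3) + (0.25)²V(T_4)
= (0.25)²·4.6 + (0.25)²·4.6 + (0.25)²·4.6 + (0.25)²·4.6 = 1.15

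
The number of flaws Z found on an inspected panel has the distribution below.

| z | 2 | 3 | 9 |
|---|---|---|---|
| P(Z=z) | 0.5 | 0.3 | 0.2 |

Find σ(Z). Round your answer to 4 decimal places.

2.6851

E[Z] = (2)(0.5) + (3)(0.3) + (9)(0.2) = 3.7
E[Z²] = (2)²(0.5) + (3)²(0.3) + (9)²(0.2) = 20.9
Var(Z) = E[Z²] − (E[Z])² = 20.9 − (3.7)² = 7.21
σ(Z) = √7.21 ≈ 2.6851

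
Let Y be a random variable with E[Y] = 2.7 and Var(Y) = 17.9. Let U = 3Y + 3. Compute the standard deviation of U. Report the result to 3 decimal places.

Var(3Y + 3) = (3)²·17.9 = 161.1
σ(U) = √161.1 ≈ 12.693

12.693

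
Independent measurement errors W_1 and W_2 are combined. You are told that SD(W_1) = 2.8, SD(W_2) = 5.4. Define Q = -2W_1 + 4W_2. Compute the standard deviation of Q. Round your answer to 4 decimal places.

22.3141

Var(W_1) = 7.84, Var(W_2) = 29.16
By independence, Var(Q) = (-2)²Var(W_1) + (4)²Var(W_2)
= (-2)²·7.84 + (4)²·29.16 = 497.92
SD(Q) = √497.92 ≈ 22.3141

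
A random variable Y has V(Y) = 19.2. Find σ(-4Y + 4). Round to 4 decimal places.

17.5271

V(-4Y + 4) = (-4)²·19.2 = 307.2
σ(-4Y + 4) = √307.2 ≈ 17.5271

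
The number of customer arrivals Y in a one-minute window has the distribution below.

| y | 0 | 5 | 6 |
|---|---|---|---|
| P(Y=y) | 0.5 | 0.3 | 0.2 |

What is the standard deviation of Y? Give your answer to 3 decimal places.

E[Y] = (0)(0.5) + (5)(0.3) + (6)(0.2) = 2.7
E[Y²] = (0)²(0.5) + (5)²(0.3) + (6)²(0.2) = 14.7
Var(Y) = E[Y²] − (E[Y])² = 14.7 − (2.7)² = 7.41
σ(Y) = √7.41 ≈ 2.722

2.722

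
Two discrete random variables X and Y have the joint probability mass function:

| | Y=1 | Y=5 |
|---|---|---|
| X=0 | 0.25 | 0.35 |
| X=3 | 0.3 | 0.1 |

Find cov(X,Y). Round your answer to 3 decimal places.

E[X] = 1.2,  E[Y] = 2.8
E[XY] = 2.4
cov(X,Y) = E[XY] − E[X]E[Y] = 2.4 − (1.2)(2.8) = -0.96

-0.960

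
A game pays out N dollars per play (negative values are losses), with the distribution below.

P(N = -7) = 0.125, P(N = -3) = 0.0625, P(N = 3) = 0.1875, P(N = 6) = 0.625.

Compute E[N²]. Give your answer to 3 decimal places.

E[N²] = (-7)²(0.125) + (-3)²(0.0625) + (3)²(0.1875) + (6)²(0.625) = 30.875

30.875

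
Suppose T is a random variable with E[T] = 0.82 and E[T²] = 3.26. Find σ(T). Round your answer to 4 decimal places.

1.6086

var(T) = 3.26 − (0.82)² = 2.5876
σ(T) = √2.5876 ≈ 1.6086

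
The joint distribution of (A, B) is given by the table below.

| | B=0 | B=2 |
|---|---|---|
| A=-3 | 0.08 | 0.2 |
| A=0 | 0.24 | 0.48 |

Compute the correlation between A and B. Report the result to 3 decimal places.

-0.046

E[A] = -0.84,  E[B] = 1.36
E[AB] = -1.2
cov(A,B) = E[AB] − E[A]E[B] = -1.2 − (-0.84)(1.36) = -0.0576
V(A) = 1.8144,  V(B) = 0.8704
ρ = -0.0576 / √(1.8144·0.8704) ≈ -0.046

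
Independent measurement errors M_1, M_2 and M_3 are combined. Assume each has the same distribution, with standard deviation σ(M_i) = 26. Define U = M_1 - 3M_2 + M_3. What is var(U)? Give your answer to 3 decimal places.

7436.000

var(M_i) = (26)² = 676
By independence, var(U) = (1)²var(M_1) + (-3)²var(M_2) + (1)²var(M_3)
= (1)²·676 + (-3)²·676 + (1)²·676 = 7436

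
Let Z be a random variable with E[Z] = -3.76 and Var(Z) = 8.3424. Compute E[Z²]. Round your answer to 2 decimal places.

22.48

E[Z²] = Var(Z) + (E[Z])² = 8.3424 + (-3.76)² = 22.48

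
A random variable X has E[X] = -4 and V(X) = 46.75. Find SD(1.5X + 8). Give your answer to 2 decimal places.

10.26

V(1.5X + 8) = (1.5)²·46.75 = 105.1875
SD(1.5X + 8) = √105.1875 ≈ 10.26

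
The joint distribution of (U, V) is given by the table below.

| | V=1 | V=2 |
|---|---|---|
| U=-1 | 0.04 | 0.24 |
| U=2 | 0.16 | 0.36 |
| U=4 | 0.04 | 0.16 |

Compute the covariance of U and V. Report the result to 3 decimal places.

-0.066

E[U] = 1.56,  E[V] = 1.76
E[UV] = 2.68
cov(U,V) = E[UV] − E[U]E[V] = 2.68 − (1.56)(1.76) = -0.0656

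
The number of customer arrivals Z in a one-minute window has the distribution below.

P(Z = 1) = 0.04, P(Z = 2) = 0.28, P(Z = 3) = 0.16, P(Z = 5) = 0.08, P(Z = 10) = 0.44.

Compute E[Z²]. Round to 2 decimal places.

48.60

E[Z²] = (1)²(0.04) + (2)²(0.28) + (3)²(0.16) + (5)²(0.08) + (10)²(0.44) = 48.6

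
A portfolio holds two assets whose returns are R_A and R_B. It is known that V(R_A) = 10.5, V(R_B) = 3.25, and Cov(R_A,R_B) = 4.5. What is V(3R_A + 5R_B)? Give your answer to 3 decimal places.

V(3R_A + 5R_B) = (3)²·V(R_A) + (5)²·V(R_B) + 2·(3)·(5)·Cov(R_A,R_B)
= 9·10.5 + 25·3.25 + 30·4.5 = 310.75

310.750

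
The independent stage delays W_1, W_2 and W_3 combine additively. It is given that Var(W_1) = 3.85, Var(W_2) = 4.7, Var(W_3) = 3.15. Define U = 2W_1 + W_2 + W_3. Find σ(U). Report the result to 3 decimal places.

4.822

By independence, Var(U) = (2)²Var(W_1) + (1)²Var(W_2) + (1)²Var(W_3)
= (2)²·3.85 + (1)²·4.7 + (1)²·3.15 = 23.25
σ(U) = √23.25 ≈ 4.822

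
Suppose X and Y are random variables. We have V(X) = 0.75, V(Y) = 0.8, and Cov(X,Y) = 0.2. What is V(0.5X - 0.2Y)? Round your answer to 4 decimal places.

0.1795

V(0.5X - 0.2Y) = (0.5)²·V(X) + (-0.2)²·V(Y) + 2·(0.5)·(-0.2)·Cov(X,Y)
= 0.25·0.75 + 0.04·0.8 + -0.2·0.2 = 0.1795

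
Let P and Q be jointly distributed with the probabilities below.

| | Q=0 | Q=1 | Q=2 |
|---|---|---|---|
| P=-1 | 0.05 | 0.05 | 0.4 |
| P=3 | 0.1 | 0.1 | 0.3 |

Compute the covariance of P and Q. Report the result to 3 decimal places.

E[P] = 1,  E[Q] = 1.55
E[PQ] = 1.25
Cov(P,Q) = E[PQ] − E[P]E[Q] = 1.25 − (1)(1.55) = -0.3

-0.300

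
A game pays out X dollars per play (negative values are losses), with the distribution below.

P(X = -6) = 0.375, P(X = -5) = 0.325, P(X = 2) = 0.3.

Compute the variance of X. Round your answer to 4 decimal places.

E[X] = (-6)(0.375) + (-5)(0.325) + (2)(0.3) = -3.275
E[X²] = (-6)²(0.375) + (-5)²(0.325) + (2)²(0.3) = 22.825
V(X) = E[X²] − (E[X])² = 22.825 − (-3.275)² = 12.099375

12.0994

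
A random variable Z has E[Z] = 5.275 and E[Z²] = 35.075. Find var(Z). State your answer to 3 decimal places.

7.249

var(Z) = 35.075 − (5.275)² = 7.249375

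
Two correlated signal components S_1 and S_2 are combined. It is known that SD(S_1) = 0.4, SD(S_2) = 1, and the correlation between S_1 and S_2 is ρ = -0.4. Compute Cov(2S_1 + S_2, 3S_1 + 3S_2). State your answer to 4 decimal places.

Var(S_1) = (0.4)² = 0.16;  Var(S_2) = (1)² = 1
Cov(S_1,S_2) = ρ·SD(S_1)·SD(S_2) = -0.4·0.4·1 = -0.16
Cov(2S_1 + S_2, 3S_1 + 3S_2) = (2)(3)Var(S_1) + (1)(3)Var(S_2) + [(2)(3) + (1)(3)]Cov(S_1,S_2)
= 6·0.16 + 3·1 + 9·-0.16 = 2.52

2.5200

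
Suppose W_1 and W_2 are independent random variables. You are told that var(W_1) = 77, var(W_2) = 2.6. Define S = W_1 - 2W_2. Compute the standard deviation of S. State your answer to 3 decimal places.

9.349

By independence, var(S) = (1)²var(W_1) + (-2)²var(W_2)
= (1)²·77 + (-2)²·2.6 = 87.4
σ(S) = √87.4 ≈ 9.349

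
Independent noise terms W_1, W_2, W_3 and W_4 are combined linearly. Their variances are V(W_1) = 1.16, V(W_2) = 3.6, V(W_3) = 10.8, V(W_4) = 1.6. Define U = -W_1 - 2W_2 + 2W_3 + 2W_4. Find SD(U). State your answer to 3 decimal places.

8.072

By independence, V(U) = (-1)²V(W_1) + (-2)²V(W_2) + (2)²V(W_3) + (2)²V(W_4)
= (-1)²·1.16 + (-2)²·3.6 + (2)²·10.8 + (2)²·1.6 = 65.16
SD(U) = √65.16 ≈ 8.072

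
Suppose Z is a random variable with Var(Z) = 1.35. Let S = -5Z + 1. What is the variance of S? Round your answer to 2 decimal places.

33.75

Var(-5Z + 1) = (-5)²·Var(Z) = 25·1.35 = 33.75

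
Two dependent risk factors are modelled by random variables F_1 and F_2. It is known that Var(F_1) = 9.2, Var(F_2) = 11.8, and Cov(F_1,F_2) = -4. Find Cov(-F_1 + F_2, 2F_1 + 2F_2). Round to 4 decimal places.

5.2000

Cov(-F_1 + F_2, 2F_1 + 2F_2) = (-1)(2)Var(F_1) + (1)(2)Var(F_2) + [(-1)(2) + (1)(2)]Cov(F_1,F_2)
= -2·9.2 + 2·11.8 + 0·-4 = 5.2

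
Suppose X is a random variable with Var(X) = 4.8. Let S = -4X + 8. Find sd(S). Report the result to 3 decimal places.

8.764

Var(-4X + 8) = (-4)²·4.8 = 76.8
sd(S) = √76.8 ≈ 8.764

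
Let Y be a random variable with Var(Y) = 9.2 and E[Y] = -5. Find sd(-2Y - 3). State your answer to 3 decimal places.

6.066

Var(-2Y - 3) = (-2)²·9.2 = 36.8
sd(-2Y - 3) = √36.8 ≈ 6.066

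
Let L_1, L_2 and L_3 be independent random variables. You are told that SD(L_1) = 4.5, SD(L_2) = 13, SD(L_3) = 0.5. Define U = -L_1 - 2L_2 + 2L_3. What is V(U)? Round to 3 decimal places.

697.250

V(L_1) = 20.25, V(L_2) = 169, V(L_3) = 0.25
By independence, V(U) = (-1)²V(L_1) + (-2)²V(L_2) + (2)²V(L_3)
= (-1)²·20.25 + (-2)²·169 + (2)²·0.25 = 697.25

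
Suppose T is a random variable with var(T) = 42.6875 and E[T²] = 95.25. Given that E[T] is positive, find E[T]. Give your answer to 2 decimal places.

(E[T])² = E[T²] − var(T) = 95.25 − 42.6875 = 52.5625
E[T] = √52.5625 = 7.25

7.25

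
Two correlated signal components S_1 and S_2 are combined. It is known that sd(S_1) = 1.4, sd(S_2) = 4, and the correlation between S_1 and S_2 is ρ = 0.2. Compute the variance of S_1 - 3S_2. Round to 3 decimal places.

Var(S_1) = (1.4)² = 1.96;  Var(S_2) = (4)² = 16
Cov(S_1,S_2) = ρ·sd(S_1)·sd(S_2) = 0.2·1.4·4 = 1.12
Var(S_1 - 3S_2) = (1)²·Var(S_1) + (-3)²·Var(S_2) + 2·(1)·(-3)·Cov(S_1,S_2)
= 1·1.96 + 9·16 + -6·1.12 = 139.24

139.240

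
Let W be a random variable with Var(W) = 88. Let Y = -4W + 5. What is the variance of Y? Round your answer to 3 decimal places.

Var(-4W + 5) = (-4)²·Var(W) = 16·88 = 1408

1408.000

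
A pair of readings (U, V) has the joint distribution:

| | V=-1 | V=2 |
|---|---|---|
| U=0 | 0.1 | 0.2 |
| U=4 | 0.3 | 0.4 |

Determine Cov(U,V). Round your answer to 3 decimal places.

-0.240

E[U] = 2.8,  E[V] = 0.8
E[UV] = 2
Cov(U,V) = E[UV] − E[U]E[V] = 2 − (2.8)(0.8) = -0.24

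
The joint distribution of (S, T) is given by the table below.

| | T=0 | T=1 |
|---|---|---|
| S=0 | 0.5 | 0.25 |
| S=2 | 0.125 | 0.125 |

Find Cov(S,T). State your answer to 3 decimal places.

E[S] = 0.5,  E[T] = 0.375
E[ST] = 0.25
Cov(S,T) = E[ST] − E[S]E[T] = 0.25 − (0.5)(0.375) = 0.0625

0.063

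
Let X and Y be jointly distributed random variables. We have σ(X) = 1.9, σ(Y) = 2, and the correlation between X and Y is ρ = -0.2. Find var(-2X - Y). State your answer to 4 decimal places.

var(X) = (1.9)² = 3.61;  var(Y) = (2)² = 4
Cov(X,Y) = ρ·σ(X)·σ(Y) = -0.2·1.9·2 = -0.76
var(-2X - Y) = (-2)²·var(X) + (-1)²·var(Y) + 2·(-2)·(-1)·Cov(X,Y)
= 4·3.61 + 1·4 + 4·-0.76 = 15.4

15.4000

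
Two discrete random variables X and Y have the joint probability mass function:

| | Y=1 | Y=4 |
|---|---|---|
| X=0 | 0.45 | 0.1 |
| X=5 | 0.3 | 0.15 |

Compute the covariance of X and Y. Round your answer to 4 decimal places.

E[X] = 2.25,  E[Y] = 1.75
E[XY] = 4.5
Cov(X,Y) = E[XY] − E[X]E[Y] = 4.5 − (2.25)(1.75) = 0.5625

0.5625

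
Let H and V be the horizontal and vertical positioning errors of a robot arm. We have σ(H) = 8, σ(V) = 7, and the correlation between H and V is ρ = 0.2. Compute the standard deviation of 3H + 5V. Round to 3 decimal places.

46.228

Var(H) = (8)² = 64;  Var(V) = (7)² = 49
Cov(H,V) = ρ·σ(H)·σ(V) = 0.2·8·7 = 11.2
Var(3H + 5V) = (3)²·Var(H) + (5)²·Var(V) + 2·(3)·(5)·Cov(H,V)
= 9·64 + 25·49 + 30·11.2 = 2137
σ(3H + 5V) = √2137 ≈ 46.228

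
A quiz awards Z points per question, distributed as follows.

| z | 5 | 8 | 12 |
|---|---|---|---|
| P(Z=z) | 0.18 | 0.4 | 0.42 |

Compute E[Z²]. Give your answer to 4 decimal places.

E[Z²] = (5)²(0.18) + (8)²(0.4) + (12)²(0.42) = 90.58

90.5800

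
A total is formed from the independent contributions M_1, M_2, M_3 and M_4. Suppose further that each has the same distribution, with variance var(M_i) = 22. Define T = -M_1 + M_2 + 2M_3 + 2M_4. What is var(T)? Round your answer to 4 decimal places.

220.0000

By independence, var(T) = (-1)²var(M_1) + (1)²var(M_2) + (2)²var(M_3) + (2)²var(M_4)
= (-1)²·22 + (1)²·22 + (2)²·22 + (2)²·22 = 220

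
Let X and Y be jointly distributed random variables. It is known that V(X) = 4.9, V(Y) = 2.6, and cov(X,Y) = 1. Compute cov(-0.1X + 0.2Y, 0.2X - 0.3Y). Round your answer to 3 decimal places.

cov(-0.1X + 0.2Y, 0.2X - 0.3Y) = (-0.1)(0.2)V(X) + (0.2)(-0.3)V(Y) + [(-0.1)(-0.3) + (0.2)(0.2)]cov(X,Y)
= -0.02·4.9 + -0.06·2.6 + 0.07·1 = -0.184

-0.184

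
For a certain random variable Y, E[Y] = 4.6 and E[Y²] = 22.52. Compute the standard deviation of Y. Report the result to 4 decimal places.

var(Y) = 22.52 − (4.6)² = 1.36
SD(Y) = √1.36 ≈ 1.1662

1.1662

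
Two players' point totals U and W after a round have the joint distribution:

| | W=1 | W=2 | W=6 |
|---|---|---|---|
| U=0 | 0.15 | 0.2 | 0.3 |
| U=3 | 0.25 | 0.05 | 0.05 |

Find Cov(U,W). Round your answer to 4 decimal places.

-1.2000

E[U] = 1.05,  E[W] = 3
E[UW] = 1.95
Cov(U,W) = E[UW] − E[U]E[W] = 1.95 − (1.05)(3) = -1.2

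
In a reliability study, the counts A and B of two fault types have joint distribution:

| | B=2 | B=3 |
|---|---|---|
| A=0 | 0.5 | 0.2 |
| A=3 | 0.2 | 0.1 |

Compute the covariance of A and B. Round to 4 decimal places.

0.0300

E[A] = 0.9,  E[B] = 2.3
E[AB] = 2.1
cov(A,B) = E[AB] − E[A]E[B] = 2.1 − (0.9)(2.3) = 0.03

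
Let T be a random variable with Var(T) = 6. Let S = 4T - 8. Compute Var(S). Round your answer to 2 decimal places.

Var(4T - 8) = (4)²·Var(T) = 16·6 = 96

96.00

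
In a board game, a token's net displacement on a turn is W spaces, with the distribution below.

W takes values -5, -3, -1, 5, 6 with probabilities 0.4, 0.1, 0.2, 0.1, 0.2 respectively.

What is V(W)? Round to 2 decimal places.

20.16

E[W] = (-5)(0.4) + (-3)(0.1) + (-1)(0.2) + (5)(0.1) + (6)(0.2) = -0.8
E[W²] = (-5)²(0.4) + (-3)²(0.1) + (-1)²(0.2) + (5)²(0.1) + (6)²(0.2) = 20.8
V(W) = E[W²] − (E[W])² = 20.8 − (-0.8)² = 20.16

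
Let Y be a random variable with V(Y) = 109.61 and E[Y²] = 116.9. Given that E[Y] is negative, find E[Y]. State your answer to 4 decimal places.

-2.7000

(E[Y])² = E[Y²] − V(Y) = 116.9 − 109.61 = 7.29
E[Y] = −√7.29 = -2.7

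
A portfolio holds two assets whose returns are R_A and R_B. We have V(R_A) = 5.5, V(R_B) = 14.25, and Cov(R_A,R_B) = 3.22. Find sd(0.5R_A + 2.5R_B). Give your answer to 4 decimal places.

V(0.5R_A + 2.5R_B) = (0.5)²·V(R_A) + (2.5)²·V(R_B) + 2·(0.5)·(2.5)·Cov(R_A,R_B)
= 0.25·5.5 + 6.25·14.25 + 2.5·3.22 = 98.4875
sd(0.5R_A + 2.5R_B) = √98.4875 ≈ 9.9241

9.9241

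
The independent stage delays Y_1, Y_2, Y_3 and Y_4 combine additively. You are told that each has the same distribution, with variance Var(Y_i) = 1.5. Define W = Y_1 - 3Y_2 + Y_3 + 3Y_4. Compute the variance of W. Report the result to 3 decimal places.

30.000

By independence, Var(W) = (1)²Var(Y_1) + (-3)²Var(Y_2) + (1)²Var(Y_3) + (3)²Var(Y_4)
= (1)²·1.5 + (-3)²·1.5 + (1)²·1.5 + (3)²·1.5 = 30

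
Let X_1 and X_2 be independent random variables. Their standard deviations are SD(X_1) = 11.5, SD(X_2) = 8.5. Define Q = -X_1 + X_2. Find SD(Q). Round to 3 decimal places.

14.300

Var(X_1) = 132.25, Var(X_2) = 72.25
By independence, Var(Q) = (-1)²Var(X_1) + (1)²Var(X_2)
= (-1)²·132.25 + (1)²·72.25 = 204.5
SD(Q) = √204.5 ≈ 14.300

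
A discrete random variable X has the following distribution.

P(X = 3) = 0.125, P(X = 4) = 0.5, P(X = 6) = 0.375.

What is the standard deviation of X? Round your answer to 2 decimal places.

E[X] = (3)(0.125) + (4)(0.5) + (6)(0.375) = 4.625
E[X²] = (3)²(0.125) + (4)²(0.5) + (6)²(0.375) = 22.625
V(X) = E[X²] − (E[X])² = 22.625 − (4.625)² = 1.234375
σ(X) = √1.234375 ≈ 1.11

1.11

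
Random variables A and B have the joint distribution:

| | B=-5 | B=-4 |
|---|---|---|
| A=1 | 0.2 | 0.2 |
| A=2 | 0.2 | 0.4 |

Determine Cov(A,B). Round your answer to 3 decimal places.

0.040

E[A] = 1.6,  E[B] = -4.4
E[AB] = -7
Cov(A,B) = E[AB] − E[A]E[B] = -7 − (1.6)(-4.4) = 0.04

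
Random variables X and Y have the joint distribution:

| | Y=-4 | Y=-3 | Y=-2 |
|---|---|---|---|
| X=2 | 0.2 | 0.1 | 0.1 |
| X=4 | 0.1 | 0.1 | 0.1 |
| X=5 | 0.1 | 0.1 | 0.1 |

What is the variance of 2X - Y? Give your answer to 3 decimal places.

6.690

E[X] = 3.5,  E[Y] = -3.1,  E[XY] = -10.7
var(X) = 13.9 − (3.5)² = 1.65;  var(Y) = 10.3 − (-3.1)² = 0.69
Cov(X,Y) = -10.7 − (3.5)(-3.1) = 0.15
var(2X - Y) = (2)²·1.65 + (-1)²·0.69 + 2·(2)·(-1)·0.15 = 6.69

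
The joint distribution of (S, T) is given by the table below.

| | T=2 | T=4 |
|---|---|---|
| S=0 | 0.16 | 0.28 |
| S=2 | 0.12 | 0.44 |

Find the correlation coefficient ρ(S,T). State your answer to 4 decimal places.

0.1651

E[S] = 1.12,  E[T] = 3.44
E[ST] = 4
cov(S,T) = E[ST] − E[S]E[T] = 4 − (1.12)(3.44) = 0.1472
var(S) = 0.9856,  var(T) = 0.8064
ρ = 0.1472 / √(0.9856·0.8064) ≈ 0.1651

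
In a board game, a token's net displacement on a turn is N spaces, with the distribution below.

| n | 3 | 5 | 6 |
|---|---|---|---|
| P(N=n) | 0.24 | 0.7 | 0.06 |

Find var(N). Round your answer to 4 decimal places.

E[N] = (3)(0.24) + (5)(0.7) + (6)(0.06) = 4.58
E[N²] = (3)²(0.24) + (5)²(0.7) + (6)²(0.06) = 21.82
var(N) = E[N²] − (E[N])² = 21.82 − (4.58)² = 0.8436

0.8436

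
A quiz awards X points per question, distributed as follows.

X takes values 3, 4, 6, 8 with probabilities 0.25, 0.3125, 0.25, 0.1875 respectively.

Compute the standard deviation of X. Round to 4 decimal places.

1.8028

E[X] = (3)(0.25) + (4)(0.3125) + (6)(0.25) + (8)(0.1875) = 5
E[X²] = (3)²(0.25) + (4)²(0.3125) + (6)²(0.25) + (8)²(0.1875) = 28.25
V(X) = E[X²] − (E[X])² = 28.25 − (5)² = 3.25
SD(X) = √3.25 ≈ 1.8028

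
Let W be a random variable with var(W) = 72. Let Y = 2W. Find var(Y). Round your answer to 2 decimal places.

var(2W) = (2)²·var(W) = 4·72 = 288

288.00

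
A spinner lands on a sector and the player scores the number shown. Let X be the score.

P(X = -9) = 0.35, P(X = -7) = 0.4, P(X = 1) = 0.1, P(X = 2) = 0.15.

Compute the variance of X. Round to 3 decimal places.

E[X] = (-9)(0.35) + (-7)(0.4) + (1)(0.1) + (2)(0.15) = -5.55
E[X²] = (-9)²(0.35) + (-7)²(0.4) + (1)²(0.1) + (2)²(0.15) = 48.65
var(X) = E[X²] − (E[X])² = 48.65 − (-5.55)² = 17.8475

17.848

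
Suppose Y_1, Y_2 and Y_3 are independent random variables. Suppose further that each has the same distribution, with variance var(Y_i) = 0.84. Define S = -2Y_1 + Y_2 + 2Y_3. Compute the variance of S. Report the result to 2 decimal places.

7.56

By independence, var(S) = (-2)²var(Y_1) + (1)²var(Y_2) + (2)²var(Y_3)
= (-2)²·0.84 + (1)²·0.84 + (2)²·0.84 = 7.56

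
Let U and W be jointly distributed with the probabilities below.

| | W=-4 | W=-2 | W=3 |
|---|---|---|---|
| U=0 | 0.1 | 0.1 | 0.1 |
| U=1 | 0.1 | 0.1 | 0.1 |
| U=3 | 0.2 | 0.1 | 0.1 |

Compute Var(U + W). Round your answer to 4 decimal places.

E[U] = 1.5,  E[W] = -1.3,  E[UW] = -2.4
Var(U) = 3.9 − (1.5)² = 1.65;  Var(W) = 10.3 − (-1.3)² = 8.61
Cov(U,W) = -2.4 − (1.5)(-1.3) = -0.45
Var(U + W) = (1)²·1.65 + (1)²·8.61 + 2·(1)·(1)·-0.45 = 9.36

9.3600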